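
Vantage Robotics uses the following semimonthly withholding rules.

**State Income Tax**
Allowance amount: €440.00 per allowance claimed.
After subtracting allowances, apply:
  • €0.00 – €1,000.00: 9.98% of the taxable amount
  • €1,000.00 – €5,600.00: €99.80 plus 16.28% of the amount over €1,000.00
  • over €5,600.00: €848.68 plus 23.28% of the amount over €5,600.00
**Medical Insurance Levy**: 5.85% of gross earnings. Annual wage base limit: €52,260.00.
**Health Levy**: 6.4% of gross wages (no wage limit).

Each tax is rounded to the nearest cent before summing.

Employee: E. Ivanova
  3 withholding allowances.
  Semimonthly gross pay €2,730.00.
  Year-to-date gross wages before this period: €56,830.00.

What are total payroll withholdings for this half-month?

State Income Tax: taxable = €2,730.00 − 3×€440.00 = €1,410.00
  €99.80 + 16.28% × (€1,410.00 − €1,000.00) = €99.80 + 16.28% × €410.00 = €166.55
Medical Insurance Levy: YTD €56,830.00 ≥ cap €52,260.00 → €0.00
Health Levy: 6.4% × €2,730.00 = €174.72
Total: €166.55 + €0.00 + €174.72 = €341.27

€341.27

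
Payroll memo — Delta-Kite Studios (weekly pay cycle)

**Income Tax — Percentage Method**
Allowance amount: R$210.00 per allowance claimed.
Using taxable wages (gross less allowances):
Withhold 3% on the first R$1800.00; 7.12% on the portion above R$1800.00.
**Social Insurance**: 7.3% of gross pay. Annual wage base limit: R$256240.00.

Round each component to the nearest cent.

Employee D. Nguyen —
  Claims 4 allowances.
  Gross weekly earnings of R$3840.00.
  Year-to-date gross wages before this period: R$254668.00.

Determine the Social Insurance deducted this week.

Social Insurance: cap R$256240.00 − YTD R$254668.00 = R$1572.00 subject; 7.3% × R$1572.00 = R$114.76

R$114.76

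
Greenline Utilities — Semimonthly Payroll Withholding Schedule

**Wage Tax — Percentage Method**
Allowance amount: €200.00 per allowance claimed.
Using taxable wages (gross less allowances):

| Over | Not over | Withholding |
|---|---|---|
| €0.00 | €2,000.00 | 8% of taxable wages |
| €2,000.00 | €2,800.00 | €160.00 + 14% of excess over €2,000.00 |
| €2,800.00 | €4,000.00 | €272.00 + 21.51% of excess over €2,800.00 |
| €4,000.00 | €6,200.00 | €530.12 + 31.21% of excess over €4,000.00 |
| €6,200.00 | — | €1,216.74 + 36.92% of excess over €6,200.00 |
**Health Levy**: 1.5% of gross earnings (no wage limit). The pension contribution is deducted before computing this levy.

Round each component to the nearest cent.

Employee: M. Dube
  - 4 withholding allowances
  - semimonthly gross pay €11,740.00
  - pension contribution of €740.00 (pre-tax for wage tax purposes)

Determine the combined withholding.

Wage Tax: taxable = €11,740.00 − €740.00 − 4×€200.00 = €10,200.00
  €1,216.74 + 36.92% × (€10,200.00 − €6,200.00) = €1,216.74 + 36.92% × €4,000.00 = €2,693.54
Health Levy: 1.5% × €11,000.00 = €165.00
Total: €2,693.54 + €165.00 = €2,858.54

€2,858.54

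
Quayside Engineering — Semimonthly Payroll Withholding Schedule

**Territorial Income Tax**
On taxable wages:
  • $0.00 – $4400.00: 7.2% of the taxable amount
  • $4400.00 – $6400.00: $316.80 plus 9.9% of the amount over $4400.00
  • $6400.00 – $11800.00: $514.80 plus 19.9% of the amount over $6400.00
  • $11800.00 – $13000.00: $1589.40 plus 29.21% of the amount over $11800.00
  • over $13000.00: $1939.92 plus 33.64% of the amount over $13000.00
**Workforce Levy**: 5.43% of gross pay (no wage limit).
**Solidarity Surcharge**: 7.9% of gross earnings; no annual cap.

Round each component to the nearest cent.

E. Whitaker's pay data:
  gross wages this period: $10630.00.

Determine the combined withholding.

$2773.55

Territorial Income Tax: taxable = $10630.00
  $514.80 + 19.9% × ($10630.00 − $6400.00) = $514.80 + 19.9% × $4230.00 = $1356.57
Workforce Levy: 5.43% × $10630.00 = $577.21
Solidarity Surcharge: 7.9% × $10630.00 = $839.77
Total: $1356.57 + $577.21 + $839.77 = $2773.55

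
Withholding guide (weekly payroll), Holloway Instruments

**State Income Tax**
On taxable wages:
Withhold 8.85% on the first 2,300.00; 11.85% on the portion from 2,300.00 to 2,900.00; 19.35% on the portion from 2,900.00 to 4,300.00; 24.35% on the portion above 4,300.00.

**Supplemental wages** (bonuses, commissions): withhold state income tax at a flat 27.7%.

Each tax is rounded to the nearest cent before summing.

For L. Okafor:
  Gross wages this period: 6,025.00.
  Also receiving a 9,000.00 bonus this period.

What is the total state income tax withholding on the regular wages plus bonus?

3,458.59

State Income Tax: taxable = 6,025.00
  545.55 + 24.35% × (6,025.00 − 4,300.00) = 545.55 + 24.35% × 1,725.00 = 965.59
Supplemental (27.7% flat on bonus): 27.7% × 9,000.00 = 2,493.00
Total state income tax: 965.59 + 2,493.00 = 3,458.59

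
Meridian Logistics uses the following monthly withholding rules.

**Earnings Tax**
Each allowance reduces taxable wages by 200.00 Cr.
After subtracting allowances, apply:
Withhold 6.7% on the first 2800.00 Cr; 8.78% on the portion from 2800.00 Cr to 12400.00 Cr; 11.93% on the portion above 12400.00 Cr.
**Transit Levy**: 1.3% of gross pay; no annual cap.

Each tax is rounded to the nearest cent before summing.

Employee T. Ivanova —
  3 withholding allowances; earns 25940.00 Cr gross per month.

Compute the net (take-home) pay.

Earnings Tax: taxable = 25940.00 Cr − 3×200.00 Cr = 25340.00 Cr
  1030.48 Cr + 11.93% × (25340.00 Cr − 12400.00 Cr) = 1030.48 Cr + 11.93% × 12940.00 Cr = 2574.22 Cr
Transit Levy: 1.3% × 25940.00 Cr = 337.22 Cr
Total withheld: 2574.22 Cr + 337.22 Cr = 2911.44 Cr
Net pay: 25940.00 Cr − 2911.44 Cr = 23028.56 Cr

23028.56 Cr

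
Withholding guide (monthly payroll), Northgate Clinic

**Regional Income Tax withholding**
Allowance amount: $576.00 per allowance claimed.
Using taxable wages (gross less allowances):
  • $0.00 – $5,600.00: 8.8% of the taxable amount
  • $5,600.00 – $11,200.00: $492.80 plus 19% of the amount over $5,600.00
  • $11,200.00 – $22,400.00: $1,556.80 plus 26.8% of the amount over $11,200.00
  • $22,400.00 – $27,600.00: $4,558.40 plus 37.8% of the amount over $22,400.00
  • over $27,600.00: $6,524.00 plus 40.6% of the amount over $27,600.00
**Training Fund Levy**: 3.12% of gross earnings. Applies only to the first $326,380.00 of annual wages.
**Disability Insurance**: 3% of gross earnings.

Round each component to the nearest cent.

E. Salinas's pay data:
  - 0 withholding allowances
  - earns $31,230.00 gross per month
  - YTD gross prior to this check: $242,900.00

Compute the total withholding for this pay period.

Regional Income Tax: taxable = $31,230.00
  $6,524.00 + 40.6% × ($31,230.00 − $27,600.00) = $6,524.00 + 40.6% × $3,630.00 = $7,997.78
Training Fund Levy: 3.12% × $31,230.00 = $974.38
Disability Insurance: 3% × $31,230.00 = $936.90
Total: $7,997.78 + $974.38 + $936.90 = $9,909.06

$9,909.06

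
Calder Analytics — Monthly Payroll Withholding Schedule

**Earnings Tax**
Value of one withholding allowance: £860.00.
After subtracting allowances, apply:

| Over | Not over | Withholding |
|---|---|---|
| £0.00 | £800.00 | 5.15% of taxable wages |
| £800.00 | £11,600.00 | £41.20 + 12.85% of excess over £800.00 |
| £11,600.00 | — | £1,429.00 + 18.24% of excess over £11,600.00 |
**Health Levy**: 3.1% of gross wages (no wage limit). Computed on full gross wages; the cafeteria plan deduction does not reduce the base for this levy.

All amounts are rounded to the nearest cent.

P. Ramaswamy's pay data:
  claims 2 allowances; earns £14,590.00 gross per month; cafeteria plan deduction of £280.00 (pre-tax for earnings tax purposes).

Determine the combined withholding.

£2,061.87

Earnings Tax: taxable = £14,590.00 − £280.00 − 2×£860.00 = £12,590.00
  £1,429.00 + 18.24% × (£12,590.00 − £11,600.00) = £1,429.00 + 18.24% × £990.00 = £1,609.58
Health Levy: 3.1% × £14,590.00 = £452.29
Total: £1,609.58 + £452.29 = £2,061.87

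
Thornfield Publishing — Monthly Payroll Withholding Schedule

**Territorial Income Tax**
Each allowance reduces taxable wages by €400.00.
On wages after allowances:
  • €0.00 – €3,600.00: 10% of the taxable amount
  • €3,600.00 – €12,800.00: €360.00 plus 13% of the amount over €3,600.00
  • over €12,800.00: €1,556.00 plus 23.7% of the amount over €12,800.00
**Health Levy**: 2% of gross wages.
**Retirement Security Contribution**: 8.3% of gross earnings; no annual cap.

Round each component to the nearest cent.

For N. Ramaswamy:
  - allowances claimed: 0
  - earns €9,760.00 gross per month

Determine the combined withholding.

Territorial Income Tax: taxable = €9,760.00
  €360.00 + 13% × (€9,760.00 − €3,600.00) = €360.00 + 13% × €6,160.00 = €1,160.80
Health Levy: 2% × €9,760.00 = €195.20
Retirement Security Contribution: 8.3% × €9,760.00 = €810.08
Total: €1,160.80 + €195.20 + €810.08 = €2,166.08

€2,166.08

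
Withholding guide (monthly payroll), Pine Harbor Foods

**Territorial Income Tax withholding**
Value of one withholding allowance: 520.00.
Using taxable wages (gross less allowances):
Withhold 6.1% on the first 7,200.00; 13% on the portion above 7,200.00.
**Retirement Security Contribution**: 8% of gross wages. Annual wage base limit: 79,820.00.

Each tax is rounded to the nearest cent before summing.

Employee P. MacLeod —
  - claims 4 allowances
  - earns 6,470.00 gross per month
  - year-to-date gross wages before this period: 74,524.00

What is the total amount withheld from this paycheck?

691.47

Territorial Income Tax: taxable = 6,470.00 − 4×520.00 = 4,390.00
  6.1% × 4,390.00 = 267.79
Retirement Security Contribution: cap 79,820.00 − YTD 74,524.00 = 5,296.00 subject; 8% × 5,296.00 = 423.68
Total: 267.79 + 423.68 = 691.47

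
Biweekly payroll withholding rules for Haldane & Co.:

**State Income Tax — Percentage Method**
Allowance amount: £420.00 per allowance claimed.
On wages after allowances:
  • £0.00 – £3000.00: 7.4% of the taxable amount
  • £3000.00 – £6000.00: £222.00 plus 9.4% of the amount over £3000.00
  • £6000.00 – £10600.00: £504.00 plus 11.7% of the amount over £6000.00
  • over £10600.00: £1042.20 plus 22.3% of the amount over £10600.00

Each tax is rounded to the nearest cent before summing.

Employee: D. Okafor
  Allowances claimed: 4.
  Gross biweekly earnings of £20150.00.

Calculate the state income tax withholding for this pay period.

State Income Tax: taxable = £20150.00 − 4×£420.00 = £18470.00
  £1042.20 + 22.3% × (£18470.00 − £10600.00) = £1042.20 + 22.3% × £7870.00 = £2797.21

£2797.21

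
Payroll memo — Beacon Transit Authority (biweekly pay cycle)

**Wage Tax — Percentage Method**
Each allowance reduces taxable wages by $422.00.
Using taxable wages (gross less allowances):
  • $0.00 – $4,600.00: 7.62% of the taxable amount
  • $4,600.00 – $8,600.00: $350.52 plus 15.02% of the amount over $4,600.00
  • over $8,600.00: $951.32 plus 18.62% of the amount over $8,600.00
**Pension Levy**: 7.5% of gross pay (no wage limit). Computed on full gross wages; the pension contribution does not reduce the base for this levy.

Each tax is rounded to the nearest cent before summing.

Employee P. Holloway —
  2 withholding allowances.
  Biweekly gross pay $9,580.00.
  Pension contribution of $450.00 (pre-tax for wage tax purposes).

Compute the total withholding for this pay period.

$1,622.66

Wage Tax: taxable = $9,580.00 − $450.00 − 2×$422.00 = $8,286.00
  $350.52 + 15.02% × ($8,286.00 − $4,600.00) = $350.52 + 15.02% × $3,686.00 = $904.16
Pension Levy: 7.5% × $9,580.00 = $718.50
Total: $904.16 + $718.50 = $1,622.66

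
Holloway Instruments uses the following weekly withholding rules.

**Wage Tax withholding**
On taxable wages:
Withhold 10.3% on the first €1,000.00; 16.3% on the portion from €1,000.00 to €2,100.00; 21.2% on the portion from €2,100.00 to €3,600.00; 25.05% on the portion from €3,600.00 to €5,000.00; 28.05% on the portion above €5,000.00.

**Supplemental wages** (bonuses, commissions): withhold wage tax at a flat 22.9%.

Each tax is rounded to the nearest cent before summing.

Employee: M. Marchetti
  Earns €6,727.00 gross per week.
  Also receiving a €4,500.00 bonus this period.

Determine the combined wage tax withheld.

€2,465.92

Wage Tax: taxable = €6,727.00
  €951.00 + 28.05% × (€6,727.00 − €5,000.00) = €951.00 + 28.05% × €1,727.00 = €1,435.42
Supplemental (22.9% flat on bonus): 22.9% × €4,500.00 = €1,030.50
Total wage tax: €1,435.42 + €1,030.50 = €2,465.92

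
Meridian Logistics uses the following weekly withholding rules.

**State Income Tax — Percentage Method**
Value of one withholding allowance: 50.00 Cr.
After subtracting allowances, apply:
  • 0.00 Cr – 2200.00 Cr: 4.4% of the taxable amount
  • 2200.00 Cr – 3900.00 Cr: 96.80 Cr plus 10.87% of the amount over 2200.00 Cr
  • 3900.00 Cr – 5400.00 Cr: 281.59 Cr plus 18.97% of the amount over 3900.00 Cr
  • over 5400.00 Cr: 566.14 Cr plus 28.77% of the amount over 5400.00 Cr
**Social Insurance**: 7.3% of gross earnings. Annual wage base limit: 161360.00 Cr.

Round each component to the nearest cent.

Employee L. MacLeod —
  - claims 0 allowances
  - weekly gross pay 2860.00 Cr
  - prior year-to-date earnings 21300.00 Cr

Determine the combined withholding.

State Income Tax: taxable = 2860.00 Cr
  96.80 Cr + 10.87% × (2860.00 Cr − 2200.00 Cr) = 96.80 Cr + 10.87% × 660.00 Cr = 168.54 Cr
Social Insurance: 7.3% × 2860.00 Cr = 208.78 Cr
Total: 168.54 Cr + 208.78 Cr = 377.32 Cr

377.32 Cr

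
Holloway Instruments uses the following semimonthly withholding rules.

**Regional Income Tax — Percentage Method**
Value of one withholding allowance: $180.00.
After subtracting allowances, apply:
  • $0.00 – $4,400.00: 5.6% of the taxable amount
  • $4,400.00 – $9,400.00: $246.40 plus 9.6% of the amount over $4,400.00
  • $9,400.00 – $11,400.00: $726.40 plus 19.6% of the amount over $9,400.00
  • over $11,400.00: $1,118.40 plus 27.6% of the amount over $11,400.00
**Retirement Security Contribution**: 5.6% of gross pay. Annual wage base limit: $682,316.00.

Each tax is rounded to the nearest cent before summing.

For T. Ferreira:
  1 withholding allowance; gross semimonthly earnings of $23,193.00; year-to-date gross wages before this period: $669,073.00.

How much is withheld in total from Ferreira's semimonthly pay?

$5,065.20

Regional Income Tax: taxable = $23,193.00 − 1×$180.00 = $23,013.00
  $1,118.40 + 27.6% × ($23,013.00 − $11,400.00) = $1,118.40 + 27.6% × $11,613.00 = $4,323.59
Retirement Security Contribution: cap $682,316.00 − YTD $669,073.00 = $13,243.00 subject; 5.6% × $13,243.00 = $741.61
Total: $4,323.59 + $741.61 = $5,065.20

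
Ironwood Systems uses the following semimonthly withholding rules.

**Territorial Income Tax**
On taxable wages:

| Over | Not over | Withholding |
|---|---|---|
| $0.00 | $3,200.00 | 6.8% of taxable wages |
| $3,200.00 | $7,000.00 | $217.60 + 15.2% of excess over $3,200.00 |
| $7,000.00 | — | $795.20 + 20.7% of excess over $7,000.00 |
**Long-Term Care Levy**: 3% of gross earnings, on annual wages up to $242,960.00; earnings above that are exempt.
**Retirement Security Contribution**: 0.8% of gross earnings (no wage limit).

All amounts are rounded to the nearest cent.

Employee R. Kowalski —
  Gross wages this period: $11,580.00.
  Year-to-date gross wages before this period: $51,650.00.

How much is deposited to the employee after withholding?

$9,396.70

Territorial Income Tax: taxable = $11,580.00
  $795.20 + 20.7% × ($11,580.00 − $7,000.00) = $795.20 + 20.7% × $4,580.00 = $1,743.26
Long-Term Care Levy: 3% × $11,580.00 = $347.40
Retirement Security Contribution: 0.8% × $11,580.00 = $92.64
Total withheld: $1,743.26 + $347.40 + $92.64 = $2,183.30
Net pay: $11,580.00 − $2,183.30 = $9,396.70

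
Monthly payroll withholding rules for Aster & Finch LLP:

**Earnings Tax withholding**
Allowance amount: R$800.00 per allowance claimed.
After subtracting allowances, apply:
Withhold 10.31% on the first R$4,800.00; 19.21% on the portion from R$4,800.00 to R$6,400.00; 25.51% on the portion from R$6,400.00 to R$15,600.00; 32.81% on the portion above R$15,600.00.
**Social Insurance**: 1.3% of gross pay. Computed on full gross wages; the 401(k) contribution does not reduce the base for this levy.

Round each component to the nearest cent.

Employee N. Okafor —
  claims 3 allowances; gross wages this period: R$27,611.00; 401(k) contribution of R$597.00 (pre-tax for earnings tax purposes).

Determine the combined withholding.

Earnings Tax: taxable = R$27,611.00 − R$597.00 − 3×R$800.00 = R$24,614.00
  R$3,149.16 + 32.81% × (R$24,614.00 − R$15,600.00) = R$3,149.16 + 32.81% × R$9,014.00 = R$6,106.65
Social Insurance: 1.3% × R$27,611.00 = R$358.94
Total: R$6,106.65 + R$358.94 = R$6,465.59

R$6,465.59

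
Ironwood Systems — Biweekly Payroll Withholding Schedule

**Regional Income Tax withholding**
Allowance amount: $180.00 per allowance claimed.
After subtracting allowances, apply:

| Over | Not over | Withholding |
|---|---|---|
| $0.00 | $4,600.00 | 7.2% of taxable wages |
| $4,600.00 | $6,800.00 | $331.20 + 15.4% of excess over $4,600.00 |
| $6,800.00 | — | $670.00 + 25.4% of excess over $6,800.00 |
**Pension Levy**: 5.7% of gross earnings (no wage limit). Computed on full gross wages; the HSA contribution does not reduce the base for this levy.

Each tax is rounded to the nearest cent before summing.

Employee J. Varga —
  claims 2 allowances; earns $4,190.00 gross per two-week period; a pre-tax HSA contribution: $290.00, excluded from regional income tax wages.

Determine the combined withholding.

Regional Income Tax: taxable = $4,190.00 − $290.00 − 2×$180.00 = $3,540.00
  7.2% × $3,540.00 = $254.88
Pension Levy: 5.7% × $4,190.00 = $238.83
Total: $254.88 + $238.83 = $493.71

$493.71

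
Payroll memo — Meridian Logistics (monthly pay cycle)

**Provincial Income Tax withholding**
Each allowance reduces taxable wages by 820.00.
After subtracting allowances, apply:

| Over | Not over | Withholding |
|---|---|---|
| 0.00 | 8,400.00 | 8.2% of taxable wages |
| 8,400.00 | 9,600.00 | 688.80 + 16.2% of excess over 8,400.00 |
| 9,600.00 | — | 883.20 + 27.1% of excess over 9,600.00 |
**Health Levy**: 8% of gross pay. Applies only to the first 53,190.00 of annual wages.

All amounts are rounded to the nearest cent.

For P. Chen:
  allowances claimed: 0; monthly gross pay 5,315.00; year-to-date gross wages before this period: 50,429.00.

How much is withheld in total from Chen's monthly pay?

656.71

Provincial Income Tax: taxable = 5,315.00
  8.2% × 5,315.00 = 435.83
Health Levy: cap 53,190.00 − YTD 50,429.00 = 2,761.00 subject; 8% × 2,761.00 = 220.88
Total: 435.83 + 220.88 = 656.71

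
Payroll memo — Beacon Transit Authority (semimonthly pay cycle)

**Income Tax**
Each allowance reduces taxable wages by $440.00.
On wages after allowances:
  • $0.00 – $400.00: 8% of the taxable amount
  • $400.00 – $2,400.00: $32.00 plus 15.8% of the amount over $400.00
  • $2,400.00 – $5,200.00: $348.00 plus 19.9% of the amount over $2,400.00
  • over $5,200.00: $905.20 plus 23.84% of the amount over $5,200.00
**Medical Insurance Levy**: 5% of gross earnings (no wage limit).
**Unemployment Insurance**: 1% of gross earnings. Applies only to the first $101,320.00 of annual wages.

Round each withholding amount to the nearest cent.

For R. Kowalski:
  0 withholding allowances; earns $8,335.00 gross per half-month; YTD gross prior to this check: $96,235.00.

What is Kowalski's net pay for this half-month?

Income Tax: taxable = $8,335.00
  $905.20 + 23.84% × ($8,335.00 − $5,200.00) = $905.20 + 23.84% × $3,135.00 = $1,652.58
Medical Insurance Levy: 5% × $8,335.00 = $416.75
Unemployment Insurance: cap $101,320.00 − YTD $96,235.00 = $5,085.00 subject; 1% × $5,085.00 = $50.85
Total withheld: $1,652.58 + $416.75 + $50.85 = $2,120.18
Net pay: $8,335.00 − $2,120.18 = $6,214.82

$6,214.82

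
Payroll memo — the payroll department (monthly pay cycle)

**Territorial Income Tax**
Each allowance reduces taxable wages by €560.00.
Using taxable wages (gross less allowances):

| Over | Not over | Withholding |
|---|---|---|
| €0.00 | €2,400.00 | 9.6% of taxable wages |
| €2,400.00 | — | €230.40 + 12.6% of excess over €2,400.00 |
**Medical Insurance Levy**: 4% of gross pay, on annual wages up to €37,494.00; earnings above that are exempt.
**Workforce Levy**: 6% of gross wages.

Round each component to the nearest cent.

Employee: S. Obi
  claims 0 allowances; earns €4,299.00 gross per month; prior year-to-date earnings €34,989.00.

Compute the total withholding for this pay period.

Territorial Income Tax: taxable = €4,299.00
  €230.40 + 12.6% × (€4,299.00 − €2,400.00) = €230.40 + 12.6% × €1,899.00 = €469.67
Medical Insurance Levy: cap €37,494.00 − YTD €34,989.00 = €2,505.00 subject; 4% × €2,505.00 = €100.20
Workforce Levy: 6% × €4,299.00 = €257.94
Total: €469.67 + €100.20 + €257.94 = €827.81

€827.81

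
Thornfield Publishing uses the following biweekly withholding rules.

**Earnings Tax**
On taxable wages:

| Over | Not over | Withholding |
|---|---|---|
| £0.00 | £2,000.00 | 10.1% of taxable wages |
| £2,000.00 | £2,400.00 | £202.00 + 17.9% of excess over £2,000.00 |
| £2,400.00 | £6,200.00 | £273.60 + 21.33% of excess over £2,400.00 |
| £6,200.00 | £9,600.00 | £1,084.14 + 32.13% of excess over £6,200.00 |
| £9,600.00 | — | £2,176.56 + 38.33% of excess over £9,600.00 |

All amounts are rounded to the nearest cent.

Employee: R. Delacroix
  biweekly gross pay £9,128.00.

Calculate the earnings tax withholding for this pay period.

£2,024.91

Earnings Tax: taxable = £9,128.00
  £1,084.14 + 32.13% × (£9,128.00 − £6,200.00) = £1,084.14 + 32.13% × £2,928.00 = £2,024.91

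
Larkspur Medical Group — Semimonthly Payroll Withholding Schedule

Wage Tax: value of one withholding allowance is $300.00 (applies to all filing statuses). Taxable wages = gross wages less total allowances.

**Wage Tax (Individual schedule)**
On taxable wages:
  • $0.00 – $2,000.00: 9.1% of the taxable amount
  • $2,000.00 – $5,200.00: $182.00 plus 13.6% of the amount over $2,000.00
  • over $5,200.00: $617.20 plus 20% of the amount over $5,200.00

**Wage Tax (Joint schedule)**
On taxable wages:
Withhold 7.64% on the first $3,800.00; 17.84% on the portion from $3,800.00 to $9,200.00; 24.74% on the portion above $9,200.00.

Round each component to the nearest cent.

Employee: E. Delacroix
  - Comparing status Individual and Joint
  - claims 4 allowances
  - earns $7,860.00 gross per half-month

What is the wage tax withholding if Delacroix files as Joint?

$800.54

Wage Tax (Joint): taxable = $7,860.00 − 4×$300.00 = $6,660.00
  $290.32 + 17.84% × ($6,660.00 − $3,800.00) = $290.32 + 17.84% × $2,860.00 = $800.54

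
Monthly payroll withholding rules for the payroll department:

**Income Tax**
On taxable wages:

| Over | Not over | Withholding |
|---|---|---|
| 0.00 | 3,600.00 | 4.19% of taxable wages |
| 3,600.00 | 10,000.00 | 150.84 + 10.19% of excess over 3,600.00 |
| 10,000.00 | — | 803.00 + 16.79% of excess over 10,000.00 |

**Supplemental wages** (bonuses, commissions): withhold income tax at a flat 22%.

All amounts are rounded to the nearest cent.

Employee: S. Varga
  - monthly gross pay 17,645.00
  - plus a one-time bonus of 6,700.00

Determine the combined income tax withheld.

Income Tax: taxable = 17,645.00
  803.00 + 16.79% × (17,645.00 − 10,000.00) = 803.00 + 16.79% × 7,645.00 = 2,086.60
Supplemental (22% flat on bonus): 22% × 6,700.00 = 1,474.00
Total income tax: 2,086.60 + 1,474.00 = 3,560.60

3,560.60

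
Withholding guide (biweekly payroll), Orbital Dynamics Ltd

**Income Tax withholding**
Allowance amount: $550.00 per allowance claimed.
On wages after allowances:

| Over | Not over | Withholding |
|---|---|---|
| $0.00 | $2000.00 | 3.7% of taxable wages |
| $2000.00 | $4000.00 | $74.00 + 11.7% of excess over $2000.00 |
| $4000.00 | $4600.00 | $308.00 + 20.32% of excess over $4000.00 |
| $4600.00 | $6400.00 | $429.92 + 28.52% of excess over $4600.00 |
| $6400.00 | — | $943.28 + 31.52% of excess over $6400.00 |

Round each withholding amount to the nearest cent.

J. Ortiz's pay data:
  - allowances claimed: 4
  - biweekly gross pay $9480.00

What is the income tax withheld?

Income Tax: taxable = $9480.00 − 4×$550.00 = $7280.00
  $943.28 + 31.52% × ($7280.00 − $6400.00) = $943.28 + 31.52% × $880.00 = $1220.66

$1220.66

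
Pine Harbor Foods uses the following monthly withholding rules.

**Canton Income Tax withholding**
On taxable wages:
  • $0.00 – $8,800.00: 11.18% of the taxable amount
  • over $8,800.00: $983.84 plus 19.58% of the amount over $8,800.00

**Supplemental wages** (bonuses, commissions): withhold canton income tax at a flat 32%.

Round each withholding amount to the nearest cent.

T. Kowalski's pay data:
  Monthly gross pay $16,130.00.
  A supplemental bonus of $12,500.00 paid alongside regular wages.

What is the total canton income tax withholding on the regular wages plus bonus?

$6,419.05

Canton Income Tax: taxable = $16,130.00
  $983.84 + 19.58% × ($16,130.00 − $8,800.00) = $983.84 + 19.58% × $7,330.00 = $2,419.05
Supplemental (32% flat on bonus): 32% × $12,500.00 = $4,000.00
Total canton income tax: $2,419.05 + $4,000.00 = $6,419.05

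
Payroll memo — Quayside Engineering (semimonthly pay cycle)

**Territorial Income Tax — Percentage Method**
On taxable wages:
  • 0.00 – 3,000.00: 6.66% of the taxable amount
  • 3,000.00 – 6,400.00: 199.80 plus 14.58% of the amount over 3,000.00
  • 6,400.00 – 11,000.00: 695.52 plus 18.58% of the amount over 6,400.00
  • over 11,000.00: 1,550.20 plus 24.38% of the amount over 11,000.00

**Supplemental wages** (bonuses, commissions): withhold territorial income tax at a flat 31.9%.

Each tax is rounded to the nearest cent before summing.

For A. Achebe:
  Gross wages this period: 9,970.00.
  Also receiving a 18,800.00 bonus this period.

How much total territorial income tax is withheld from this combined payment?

7,356.03

Territorial Income Tax: taxable = 9,970.00
  695.52 + 18.58% × (9,970.00 − 6,400.00) = 695.52 + 18.58% × 3,570.00 = 1,358.83
Supplemental (31.9% flat on bonus): 31.9% × 18,800.00 = 5,997.20
Total territorial income tax: 1,358.83 + 5,997.20 = 7,356.03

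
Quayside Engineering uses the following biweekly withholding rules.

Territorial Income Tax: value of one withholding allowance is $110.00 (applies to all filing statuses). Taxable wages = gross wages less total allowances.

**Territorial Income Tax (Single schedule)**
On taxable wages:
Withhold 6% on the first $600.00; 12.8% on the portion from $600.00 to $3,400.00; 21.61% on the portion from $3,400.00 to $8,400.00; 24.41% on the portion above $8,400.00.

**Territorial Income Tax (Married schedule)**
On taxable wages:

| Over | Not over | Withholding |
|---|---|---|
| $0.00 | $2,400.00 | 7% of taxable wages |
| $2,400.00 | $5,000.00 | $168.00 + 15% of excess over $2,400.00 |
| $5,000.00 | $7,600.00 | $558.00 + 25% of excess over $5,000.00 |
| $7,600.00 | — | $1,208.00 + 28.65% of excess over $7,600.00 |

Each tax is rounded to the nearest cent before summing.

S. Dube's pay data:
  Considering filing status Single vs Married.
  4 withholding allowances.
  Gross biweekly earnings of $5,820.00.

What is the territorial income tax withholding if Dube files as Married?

Territorial Income Tax (Married): taxable = $5,820.00 − 4×$110.00 = $5,380.00
  $558.00 + 25% × ($5,380.00 − $5,000.00) = $558.00 + 25% × $380.00 = $653.00

$653.00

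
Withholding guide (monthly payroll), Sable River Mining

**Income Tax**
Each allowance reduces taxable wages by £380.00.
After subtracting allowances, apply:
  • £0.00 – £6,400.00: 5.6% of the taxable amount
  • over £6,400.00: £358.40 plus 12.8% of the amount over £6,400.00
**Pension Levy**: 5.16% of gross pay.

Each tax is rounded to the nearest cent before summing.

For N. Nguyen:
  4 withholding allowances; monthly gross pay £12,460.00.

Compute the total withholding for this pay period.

£1,582.46

Income Tax: taxable = £12,460.00 − 4×£380.00 = £10,940.00
  £358.40 + 12.8% × (£10,940.00 − £6,400.00) = £358.40 + 12.8% × £4,540.00 = £939.52
Pension Levy: 5.16% × £12,460.00 = £642.94
Total: £939.52 + £642.94 = £1,582.46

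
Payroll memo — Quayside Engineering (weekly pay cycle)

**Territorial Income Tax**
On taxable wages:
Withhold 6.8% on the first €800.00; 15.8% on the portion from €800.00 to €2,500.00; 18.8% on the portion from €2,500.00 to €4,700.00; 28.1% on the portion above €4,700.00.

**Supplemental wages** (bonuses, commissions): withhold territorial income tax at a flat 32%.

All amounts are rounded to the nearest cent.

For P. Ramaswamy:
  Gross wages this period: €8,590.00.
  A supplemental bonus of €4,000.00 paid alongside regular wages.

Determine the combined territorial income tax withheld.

Territorial Income Tax: taxable = €8,590.00
  €736.60 + 28.1% × (€8,590.00 − €4,700.00) = €736.60 + 28.1% × €3,890.00 = €1,829.69
Supplemental (32% flat on bonus): 32% × €4,000.00 = €1,280.00
Total territorial income tax: €1,829.69 + €1,280.00 = €3,109.69

€3,109.69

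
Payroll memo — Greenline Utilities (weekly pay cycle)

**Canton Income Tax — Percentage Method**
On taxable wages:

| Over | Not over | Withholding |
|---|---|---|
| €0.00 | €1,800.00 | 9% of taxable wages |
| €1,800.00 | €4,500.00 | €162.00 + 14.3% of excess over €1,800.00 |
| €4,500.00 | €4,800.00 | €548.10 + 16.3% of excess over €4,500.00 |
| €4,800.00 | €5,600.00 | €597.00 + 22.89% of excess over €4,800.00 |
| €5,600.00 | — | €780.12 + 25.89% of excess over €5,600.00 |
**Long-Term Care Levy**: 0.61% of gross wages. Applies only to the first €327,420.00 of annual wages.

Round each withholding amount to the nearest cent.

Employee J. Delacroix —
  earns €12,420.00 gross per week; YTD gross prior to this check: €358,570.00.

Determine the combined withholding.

Canton Income Tax: taxable = €12,420.00
  €780.12 + 25.89% × (€12,420.00 − €5,600.00) = €780.12 + 25.89% × €6,820.00 = €2,545.82
Long-Term Care Levy: YTD €358,570.00 ≥ cap €327,420.00 → €0.00
Total: €2,545.82 + €0.00 = €2,545.82

€2,545.82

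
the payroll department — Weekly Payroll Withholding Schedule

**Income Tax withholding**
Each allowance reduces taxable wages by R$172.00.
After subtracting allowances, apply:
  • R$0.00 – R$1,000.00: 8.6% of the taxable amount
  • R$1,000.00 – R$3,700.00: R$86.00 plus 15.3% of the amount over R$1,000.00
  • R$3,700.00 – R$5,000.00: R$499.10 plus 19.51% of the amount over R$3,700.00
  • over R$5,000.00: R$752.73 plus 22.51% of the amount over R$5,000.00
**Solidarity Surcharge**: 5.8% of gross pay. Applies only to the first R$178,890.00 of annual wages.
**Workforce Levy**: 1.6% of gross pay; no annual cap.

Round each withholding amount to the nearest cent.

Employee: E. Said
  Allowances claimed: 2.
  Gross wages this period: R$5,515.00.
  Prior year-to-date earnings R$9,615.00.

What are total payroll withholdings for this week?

R$1,199.33

Income Tax: taxable = R$5,515.00 − 2×R$172.00 = R$5,171.00
  R$752.73 + 22.51% × (R$5,171.00 − R$5,000.00) = R$752.73 + 22.51% × R$171.00 = R$791.22
Solidarity Surcharge: 5.8% × R$5,515.00 = R$319.87
Workforce Levy: 1.6% × R$5,515.00 = R$88.24
Total: R$791.22 + R$319.87 + R$88.24 = R$1,199.33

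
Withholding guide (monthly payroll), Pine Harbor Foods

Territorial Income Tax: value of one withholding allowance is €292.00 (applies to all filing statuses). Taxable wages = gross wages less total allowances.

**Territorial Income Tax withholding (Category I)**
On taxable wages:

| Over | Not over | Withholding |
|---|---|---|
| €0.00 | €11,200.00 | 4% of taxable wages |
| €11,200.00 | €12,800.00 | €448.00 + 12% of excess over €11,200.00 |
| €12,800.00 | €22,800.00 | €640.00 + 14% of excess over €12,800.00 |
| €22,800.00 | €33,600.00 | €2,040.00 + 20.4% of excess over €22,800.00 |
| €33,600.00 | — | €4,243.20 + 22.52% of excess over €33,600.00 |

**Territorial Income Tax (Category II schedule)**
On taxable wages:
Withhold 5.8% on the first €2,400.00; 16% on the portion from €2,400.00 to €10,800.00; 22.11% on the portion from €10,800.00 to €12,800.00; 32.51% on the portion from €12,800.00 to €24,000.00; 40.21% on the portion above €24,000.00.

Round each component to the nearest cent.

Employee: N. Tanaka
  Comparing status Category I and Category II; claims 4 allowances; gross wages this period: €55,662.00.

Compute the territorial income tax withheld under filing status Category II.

Territorial Income Tax (Category II): taxable = €55,662.00 − 4×€292.00 = €54,494.00
  €5,566.52 + 40.21% × (€54,494.00 − €24,000.00) = €5,566.52 + 40.21% × €30,494.00 = €17,828.16

€17,828.16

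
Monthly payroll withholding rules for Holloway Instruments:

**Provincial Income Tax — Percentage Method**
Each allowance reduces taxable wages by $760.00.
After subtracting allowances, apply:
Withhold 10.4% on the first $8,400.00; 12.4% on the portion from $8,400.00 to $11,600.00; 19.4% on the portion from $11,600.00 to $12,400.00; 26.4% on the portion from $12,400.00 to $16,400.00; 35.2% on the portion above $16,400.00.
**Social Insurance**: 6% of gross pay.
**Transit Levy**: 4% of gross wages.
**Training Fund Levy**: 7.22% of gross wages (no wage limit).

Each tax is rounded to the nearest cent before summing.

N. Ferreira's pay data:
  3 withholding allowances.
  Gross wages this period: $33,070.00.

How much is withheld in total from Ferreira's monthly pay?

$13,241.53

Provincial Income Tax: taxable = $33,070.00 − 3×$760.00 = $30,790.00
  $2,481.60 + 35.2% × ($30,790.00 − $16,400.00) = $2,481.60 + 35.2% × $14,390.00 = $7,546.88
Social Insurance: 6% × $33,070.00 = $1,984.20
Transit Levy: 4% × $33,070.00 = $1,322.80
Training Fund Levy: 7.22% × $33,070.00 = $2,387.65
Total: $7,546.88 + $1,984.20 + $1,322.80 + $2,387.65 = $13,241.53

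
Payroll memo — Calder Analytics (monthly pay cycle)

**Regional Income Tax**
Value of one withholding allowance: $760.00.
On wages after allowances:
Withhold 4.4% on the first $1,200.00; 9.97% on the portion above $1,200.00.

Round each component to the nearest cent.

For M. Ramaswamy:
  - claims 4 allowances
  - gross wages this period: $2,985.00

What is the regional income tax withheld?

$0.00

Regional Income Tax: taxable = $2,985.00 − 4×$760.00 = $-55.00
  Taxable ≤ 0 → $0.00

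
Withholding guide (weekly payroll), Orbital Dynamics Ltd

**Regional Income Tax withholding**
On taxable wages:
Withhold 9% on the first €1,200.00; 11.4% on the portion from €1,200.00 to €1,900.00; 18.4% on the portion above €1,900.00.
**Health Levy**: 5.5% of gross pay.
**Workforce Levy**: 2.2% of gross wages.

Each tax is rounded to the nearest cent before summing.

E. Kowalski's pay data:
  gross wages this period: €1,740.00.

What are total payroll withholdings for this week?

Regional Income Tax: taxable = €1,740.00
  €108.00 + 11.4% × (€1,740.00 − €1,200.00) = €108.00 + 11.4% × €540.00 = €169.56
Health Levy: 5.5% × €1,740.00 = €95.70
Workforce Levy: 2.2% × €1,740.00 = €38.28
Total: €169.56 + €95.70 + €38.28 = €303.54

€303.54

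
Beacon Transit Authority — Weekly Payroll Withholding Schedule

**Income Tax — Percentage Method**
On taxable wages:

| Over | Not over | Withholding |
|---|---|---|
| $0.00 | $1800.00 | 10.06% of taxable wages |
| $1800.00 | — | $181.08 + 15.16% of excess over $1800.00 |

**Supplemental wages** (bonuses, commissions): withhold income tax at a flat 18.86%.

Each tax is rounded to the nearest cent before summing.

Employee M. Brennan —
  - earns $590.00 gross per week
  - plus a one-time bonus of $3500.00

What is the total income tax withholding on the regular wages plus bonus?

Income Tax: taxable = $590.00
  10.06% × $590.00 = $59.35
Supplemental (18.86% flat on bonus): 18.86% × $3500.00 = $660.10
Total income tax: $59.35 + $660.10 = $719.45

$719.45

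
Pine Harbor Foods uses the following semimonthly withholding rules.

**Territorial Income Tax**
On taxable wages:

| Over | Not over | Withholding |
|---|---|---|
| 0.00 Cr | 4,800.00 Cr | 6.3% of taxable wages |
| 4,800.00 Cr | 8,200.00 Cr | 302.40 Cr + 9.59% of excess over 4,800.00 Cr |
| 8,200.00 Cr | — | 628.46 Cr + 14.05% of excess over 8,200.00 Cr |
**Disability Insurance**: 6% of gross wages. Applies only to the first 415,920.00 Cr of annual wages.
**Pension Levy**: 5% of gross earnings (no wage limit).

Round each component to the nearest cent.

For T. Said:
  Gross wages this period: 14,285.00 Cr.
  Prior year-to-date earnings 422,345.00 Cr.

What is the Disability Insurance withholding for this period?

Disability Insurance: YTD 422,345.00 Cr ≥ cap 415,920.00 Cr → 0.00 Cr

0.00 Cr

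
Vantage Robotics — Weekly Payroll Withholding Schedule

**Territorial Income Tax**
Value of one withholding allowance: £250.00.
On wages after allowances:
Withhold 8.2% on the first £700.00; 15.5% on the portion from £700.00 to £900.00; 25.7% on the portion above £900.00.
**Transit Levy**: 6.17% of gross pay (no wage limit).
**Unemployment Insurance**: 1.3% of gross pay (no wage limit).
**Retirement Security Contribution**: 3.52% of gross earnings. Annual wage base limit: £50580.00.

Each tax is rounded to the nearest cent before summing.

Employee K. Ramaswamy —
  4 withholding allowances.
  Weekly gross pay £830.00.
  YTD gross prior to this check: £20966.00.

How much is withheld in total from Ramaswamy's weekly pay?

Territorial Income Tax: taxable = £830.00 − 4×£250.00 = £-170.00
  Taxable ≤ 0 → £0.00
Transit Levy: 6.17% × £830.00 = £51.21
Unemployment Insurance: 1.3% × £830.00 = £10.79
Retirement Security Contribution: 3.52% × £830.00 = £29.22
Total: £0.00 + £51.21 + £10.79 + £29.22 = £91.22

£91.22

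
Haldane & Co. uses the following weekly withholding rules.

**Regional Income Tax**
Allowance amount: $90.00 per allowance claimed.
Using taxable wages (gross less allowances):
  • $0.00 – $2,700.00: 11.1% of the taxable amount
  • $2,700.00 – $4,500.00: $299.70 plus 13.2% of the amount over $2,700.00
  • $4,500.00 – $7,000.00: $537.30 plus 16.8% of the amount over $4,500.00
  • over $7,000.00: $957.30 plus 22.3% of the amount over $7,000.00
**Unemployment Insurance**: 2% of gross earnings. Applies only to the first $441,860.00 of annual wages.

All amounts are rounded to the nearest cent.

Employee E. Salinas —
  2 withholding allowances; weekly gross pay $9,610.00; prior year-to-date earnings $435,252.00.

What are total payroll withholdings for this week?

Regional Income Tax: taxable = $9,610.00 − 2×$90.00 = $9,430.00
  $957.30 + 22.3% × ($9,430.00 − $7,000.00) = $957.30 + 22.3% × $2,430.00 = $1,499.19
Unemployment Insurance: cap $441,860.00 − YTD $435,252.00 = $6,608.00 subject; 2% × $6,608.00 = $132.16
Total: $1,499.19 + $132.16 = $1,631.35

$1,631.35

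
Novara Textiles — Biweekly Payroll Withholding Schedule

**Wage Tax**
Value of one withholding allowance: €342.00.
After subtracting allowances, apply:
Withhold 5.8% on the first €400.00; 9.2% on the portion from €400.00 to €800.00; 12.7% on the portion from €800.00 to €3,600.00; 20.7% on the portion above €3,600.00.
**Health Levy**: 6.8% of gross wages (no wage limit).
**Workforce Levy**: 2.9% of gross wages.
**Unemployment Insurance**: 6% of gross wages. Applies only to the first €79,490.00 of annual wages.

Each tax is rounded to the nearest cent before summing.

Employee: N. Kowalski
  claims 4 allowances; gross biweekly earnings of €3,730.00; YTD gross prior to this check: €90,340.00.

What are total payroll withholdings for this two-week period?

€620.18

Wage Tax: taxable = €3,730.00 − 4×€342.00 = €2,362.00
  €60.00 + 12.7% × (€2,362.00 − €800.00) = €60.00 + 12.7% × €1,562.00 = €258.37
Health Levy: 6.8% × €3,730.00 = €253.64
Workforce Levy: 2.9% × €3,730.00 = €108.17
Unemployment Insurance: YTD €90,340.00 ≥ cap €79,490.00 → €0.00
Total: €258.37 + €253.64 + €108.17 + €0.00 = €620.18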